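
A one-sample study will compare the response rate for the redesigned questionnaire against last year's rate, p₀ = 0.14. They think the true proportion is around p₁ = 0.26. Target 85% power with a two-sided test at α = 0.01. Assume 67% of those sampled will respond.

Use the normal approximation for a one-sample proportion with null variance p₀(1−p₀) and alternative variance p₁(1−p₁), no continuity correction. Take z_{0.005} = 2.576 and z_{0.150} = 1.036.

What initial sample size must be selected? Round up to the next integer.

n = 189

n = [z_{α/2}·√(p₀q₀) + z_β·√(p₁q₁)]² / (p₁ − p₀)²
  = [2.576·√(0.14·0.86) + 1.036·√(0.26·0.74)]² / (0.12)²
  = [2.576·0.3470 + 1.036·0.4386]² / 0.0144
  = [1.3483]² / 0.0144
  = 126.24
Adjust for 67% response: 126.24 / 0.67 = 188.41.
Round up → n = 189.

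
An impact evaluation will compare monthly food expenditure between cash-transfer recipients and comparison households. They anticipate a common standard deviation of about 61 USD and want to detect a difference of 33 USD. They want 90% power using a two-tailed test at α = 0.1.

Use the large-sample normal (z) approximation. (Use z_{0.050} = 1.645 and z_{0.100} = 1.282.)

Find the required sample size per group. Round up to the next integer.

n = (z_{α/2} + z_β)² · (σ₁² + σ₂²) / δ²
  = (1.645 + 1.282)² · (2·61² = 7442) / 33²
  = 8.5673 · 7442 / 1089
  = 58.55
Round up → n = 59 per group.

n = 59 per group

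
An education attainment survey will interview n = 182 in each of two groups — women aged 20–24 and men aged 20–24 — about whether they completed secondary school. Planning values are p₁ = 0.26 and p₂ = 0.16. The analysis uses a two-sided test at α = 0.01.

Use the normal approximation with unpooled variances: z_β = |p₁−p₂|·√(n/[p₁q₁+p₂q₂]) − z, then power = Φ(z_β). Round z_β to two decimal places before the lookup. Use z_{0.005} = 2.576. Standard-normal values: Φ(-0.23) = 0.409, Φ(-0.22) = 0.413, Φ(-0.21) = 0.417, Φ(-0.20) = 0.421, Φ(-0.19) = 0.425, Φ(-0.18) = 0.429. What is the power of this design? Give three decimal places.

Power ≈ 0.413

z_β = |p₁−p₂|·√(n/[p₁q₁+p₂q₂]) − z_{α/2}
    = 0.10 · √(182/0.3268) − 2.576
    = 0.10 · 23.5991 − 2.576
    = 2.3599 − 2.576 = -0.2161 → -0.22
Power = Φ(-0.22) = 0.413.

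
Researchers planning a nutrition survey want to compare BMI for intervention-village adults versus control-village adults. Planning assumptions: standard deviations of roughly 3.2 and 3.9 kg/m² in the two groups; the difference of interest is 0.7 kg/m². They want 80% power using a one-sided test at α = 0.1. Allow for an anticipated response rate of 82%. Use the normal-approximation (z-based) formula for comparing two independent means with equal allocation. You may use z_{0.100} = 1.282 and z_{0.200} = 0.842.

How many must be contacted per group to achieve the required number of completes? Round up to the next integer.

n = (z_α + z_β)² · (σ₁² + σ₂²) / δ²
  = (1.282 + 0.842)² · (3.2² + 3.9² = 25.45) / 0.7²
  = 4.5114 · 25.45 / 0.49
  = 234.32
Adjust for 82% response: 234.32 / 0.82 = 285.75.
Round up → n = 286 per group.

n = 286 per group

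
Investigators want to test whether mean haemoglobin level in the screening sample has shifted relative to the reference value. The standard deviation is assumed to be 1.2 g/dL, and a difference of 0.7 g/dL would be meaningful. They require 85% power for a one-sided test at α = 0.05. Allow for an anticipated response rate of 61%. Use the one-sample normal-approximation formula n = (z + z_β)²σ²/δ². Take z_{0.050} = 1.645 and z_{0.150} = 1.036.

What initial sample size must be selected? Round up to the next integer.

n = 35

n = (z_α + z_β)² · σ² / δ²
  = (1.645 + 1.036)² · 1.2² / 0.7²
  = 7.1878 · 1.44 / 0.49
  = 21.12
Adjust for 61% response: 21.12 / 0.61 = 34.63.
Round up → n = 35.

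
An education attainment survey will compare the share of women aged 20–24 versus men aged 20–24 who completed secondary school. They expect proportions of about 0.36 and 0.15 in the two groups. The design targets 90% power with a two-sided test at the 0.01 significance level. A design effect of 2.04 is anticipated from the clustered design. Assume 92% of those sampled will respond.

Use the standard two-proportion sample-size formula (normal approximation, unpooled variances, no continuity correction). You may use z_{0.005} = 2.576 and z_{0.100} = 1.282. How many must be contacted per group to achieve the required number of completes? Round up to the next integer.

n = (z_{α/2} + z_β)² · [p₁(1−p₁) + p₂(1−p₂)] / (p₁ − p₂)²
  = (2.576 + 1.282)² · (0.36·0.64 + 0.15·0.85) / (0.21)²
  = (3.858)² · (0.2304 + 0.1275) / 0.0441
  = 14.8842 · 0.3579 / 0.0441
  = 120.79
Design effect: 2.04 × 120.79 = 246.42.
Adjust for 92% response: 246.42 / 0.92 = 267.85.
Round up → n = 268 per group.

n = 268 per group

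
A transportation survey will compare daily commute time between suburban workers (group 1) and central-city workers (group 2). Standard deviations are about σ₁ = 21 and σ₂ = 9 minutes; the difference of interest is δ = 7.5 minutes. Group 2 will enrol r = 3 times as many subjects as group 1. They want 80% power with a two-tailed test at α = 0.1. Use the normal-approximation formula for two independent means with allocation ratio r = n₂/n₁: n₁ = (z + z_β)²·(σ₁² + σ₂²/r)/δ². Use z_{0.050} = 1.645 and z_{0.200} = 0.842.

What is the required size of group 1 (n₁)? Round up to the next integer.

n₁ = (z_{α/2} + z_β)² · (σ₁² + σ₂²/r) / δ²
   = (1.645 + 0.842)² · (21² + 9²/3) / 7.5²
   = 6.1852 · (441 + 27) / 56.25
   = 6.1852 · 468 / 56.25
   = 51.46
Round up → n₁ = 52; n₂ = r·n₁ = 3 × 52 = 156.

n₁ = 52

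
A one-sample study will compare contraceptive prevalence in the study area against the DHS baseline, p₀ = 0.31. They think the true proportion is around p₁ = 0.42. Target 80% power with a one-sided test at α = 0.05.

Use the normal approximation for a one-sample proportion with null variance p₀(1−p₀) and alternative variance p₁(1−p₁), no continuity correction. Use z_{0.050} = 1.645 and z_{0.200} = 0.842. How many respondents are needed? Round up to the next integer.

n = 115

n = [z_α·√(p₀q₀) + z_β·√(p₁q₁)]² / (p₁ − p₀)²
  = [1.645·√(0.31·0.69) + 0.842·√(0.42·0.58)]² / (0.11)²
  = [1.645·0.4625 + 0.842·0.4936]² / 0.0121
  = [1.1764]² / 0.0121
  = 114.37
Round up → n = 115.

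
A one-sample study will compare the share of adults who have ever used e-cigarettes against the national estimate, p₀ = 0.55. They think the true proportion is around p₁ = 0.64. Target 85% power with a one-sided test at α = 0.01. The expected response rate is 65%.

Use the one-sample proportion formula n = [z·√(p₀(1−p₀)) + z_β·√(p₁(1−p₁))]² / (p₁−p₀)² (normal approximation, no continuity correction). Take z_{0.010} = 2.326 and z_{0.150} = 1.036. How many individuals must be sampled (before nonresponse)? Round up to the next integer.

n = 520

n = [z_α·√(p₀q₀) + z_β·√(p₁q₁)]² / (p₁ − p₀)²
  = [2.326·√(0.55·0.45) + 1.036·√(0.64·0.36)]² / (0.09)²
  = [2.326·0.4975 + 1.036·0.4800]² / 0.0081
  = [1.6545]² / 0.0081
  = 337.93
Adjust for 65% response: 337.93 / 0.65 = 519.89.
Round up → n = 520.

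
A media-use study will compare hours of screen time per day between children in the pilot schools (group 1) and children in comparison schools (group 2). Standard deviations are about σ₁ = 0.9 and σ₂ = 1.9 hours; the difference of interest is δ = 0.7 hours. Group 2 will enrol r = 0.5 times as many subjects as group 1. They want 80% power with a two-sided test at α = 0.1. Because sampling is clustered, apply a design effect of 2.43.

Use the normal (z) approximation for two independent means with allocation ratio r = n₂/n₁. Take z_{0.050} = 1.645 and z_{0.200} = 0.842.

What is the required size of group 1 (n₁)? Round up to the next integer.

n₁ = (z_{α/2} + z_β)² · (σ₁² + σ₂²/r) / δ²
   = (1.645 + 0.842)² · (0.9² + 1.9²/0.5) / 0.7²
   = 6.1852 · (0.81 + 7.22) / 0.49
   = 6.1852 · 8.03 / 0.49
   = 101.36
Design effect: 2.43 × 101.36 = 246.31.
Round up → n₁ = 247; n₂ = r·n₁ = 0.5 × 247 = 124.

n₁ = 247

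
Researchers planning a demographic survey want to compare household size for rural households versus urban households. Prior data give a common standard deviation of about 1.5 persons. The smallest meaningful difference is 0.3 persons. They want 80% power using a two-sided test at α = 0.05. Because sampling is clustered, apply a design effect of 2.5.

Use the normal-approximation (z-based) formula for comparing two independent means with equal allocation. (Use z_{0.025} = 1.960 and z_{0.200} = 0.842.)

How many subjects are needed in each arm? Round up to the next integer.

n = (z_{α/2} + z_β)² · (σ₁² + σ₂²) / δ²
  = (1.960 + 0.842)² · (2·1.5² = 4.5) / 0.3²
  = 7.8512 · 4.5 / 0.09
  = 392.56
Design effect: 2.5 × 392.56 = 981.40.
Round up → n = 982 per group.

n = 982 per group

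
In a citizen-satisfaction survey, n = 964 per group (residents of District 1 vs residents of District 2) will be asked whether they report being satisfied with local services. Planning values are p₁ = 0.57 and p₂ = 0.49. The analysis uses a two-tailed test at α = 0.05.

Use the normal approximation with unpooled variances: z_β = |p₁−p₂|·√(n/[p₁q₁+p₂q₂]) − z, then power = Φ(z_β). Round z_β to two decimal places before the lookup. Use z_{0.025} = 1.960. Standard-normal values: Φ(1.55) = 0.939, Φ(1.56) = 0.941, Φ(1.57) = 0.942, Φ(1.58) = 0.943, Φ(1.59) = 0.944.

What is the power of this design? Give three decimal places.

z_β = |p₁−p₂|·√(n/[p₁q₁+p₂q₂]) − z_{α/2}
    = 0.08 · √(964/0.4950) − 1.960
    = 0.08 · 44.1302 − 1.960
    = 3.5304 − 1.960 = 1.5704 → 1.57
Power = Φ(1.57) = 0.942.

Power ≈ 0.942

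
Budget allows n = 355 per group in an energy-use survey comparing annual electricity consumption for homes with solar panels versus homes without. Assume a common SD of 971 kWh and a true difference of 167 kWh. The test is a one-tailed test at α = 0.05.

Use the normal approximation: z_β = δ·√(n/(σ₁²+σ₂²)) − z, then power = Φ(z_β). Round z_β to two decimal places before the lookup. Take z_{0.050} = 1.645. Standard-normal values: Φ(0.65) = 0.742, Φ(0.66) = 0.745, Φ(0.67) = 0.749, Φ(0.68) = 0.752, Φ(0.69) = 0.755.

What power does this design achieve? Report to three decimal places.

Power ≈ 0.742

z_β = δ·√(n/(σ₁²+σ₂²)) − z_α
    = 167 · √(355/1885682) − 1.645
    = 167 · 0.01372 − 1.645
    = 2.2914 − 1.645 = 0.6464 → 0.65
Power = Φ(0.65) = 0.742.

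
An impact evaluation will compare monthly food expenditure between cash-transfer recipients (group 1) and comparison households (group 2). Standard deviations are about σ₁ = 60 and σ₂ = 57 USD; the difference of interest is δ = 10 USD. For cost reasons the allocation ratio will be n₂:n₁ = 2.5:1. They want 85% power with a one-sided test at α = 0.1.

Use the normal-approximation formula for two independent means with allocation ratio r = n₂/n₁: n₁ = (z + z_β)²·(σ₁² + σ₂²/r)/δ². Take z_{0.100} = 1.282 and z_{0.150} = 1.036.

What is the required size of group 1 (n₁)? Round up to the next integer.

n₁ = 264

n₁ = (z_α + z_β)² · (σ₁² + σ₂²/r) / δ²
   = (1.282 + 1.036)² · (60² + 57²/2.5) / 10²
   = 5.3731 · (3600 + 1299.6) / 100
   = 5.3731 · 4899.6 / 100
   = 263.26
Round up → n₁ = 264; n₂ = r·n₁ = 2.5 × 264 = 660.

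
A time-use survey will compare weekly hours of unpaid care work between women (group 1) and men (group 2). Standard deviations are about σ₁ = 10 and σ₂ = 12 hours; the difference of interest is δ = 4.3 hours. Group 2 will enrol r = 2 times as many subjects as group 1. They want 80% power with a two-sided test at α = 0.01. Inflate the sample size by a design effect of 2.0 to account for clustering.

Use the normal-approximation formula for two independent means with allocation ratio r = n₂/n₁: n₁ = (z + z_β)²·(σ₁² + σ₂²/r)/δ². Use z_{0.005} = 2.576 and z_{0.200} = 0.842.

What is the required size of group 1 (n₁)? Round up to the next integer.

n₁ = (z_{α/2} + z_β)² · (σ₁² + σ₂²/r) / δ²
   = (2.576 + 0.842)² · (10² + 12²/2) / 4.3²
   = 11.6827 · (100 + 72) / 18.49
   = 11.6827 · 172 / 18.49
   = 108.68
Design effect: 2.0 × 108.68 = 217.35.
Round up → n₁ = 218; n₂ = r·n₁ = 2 × 218 = 436.

n₁ = 218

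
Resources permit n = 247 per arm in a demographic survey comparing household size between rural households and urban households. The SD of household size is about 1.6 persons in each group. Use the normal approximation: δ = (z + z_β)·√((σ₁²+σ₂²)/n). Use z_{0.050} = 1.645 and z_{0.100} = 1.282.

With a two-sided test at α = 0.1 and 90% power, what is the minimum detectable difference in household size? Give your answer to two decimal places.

δ = (z_{α/2} + z_β) · √((σ₁²+σ₂²)/n)
  = (1.645 + 1.282) · √(5.12/247)
  = 2.927 · √0.02073
  = 2.927 · 0.1440
  = 0.4214

Minimum detectable difference ≈ 0.42 persons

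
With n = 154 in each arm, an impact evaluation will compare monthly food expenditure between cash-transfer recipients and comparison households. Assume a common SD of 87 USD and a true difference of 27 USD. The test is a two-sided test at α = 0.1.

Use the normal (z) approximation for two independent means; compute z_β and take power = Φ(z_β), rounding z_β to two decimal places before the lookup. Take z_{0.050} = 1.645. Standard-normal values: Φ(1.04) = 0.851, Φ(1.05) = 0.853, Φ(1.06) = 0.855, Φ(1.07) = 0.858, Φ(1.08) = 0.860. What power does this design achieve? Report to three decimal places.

Power ≈ 0.860

z_β = δ·√(n/(σ₁²+σ₂²)) − z_{α/2}
    = 27 · √(154/15138) − 1.645
    = 27 · 0.10086 − 1.645
    = 2.7233 − 1.645 = 1.0783 → 1.08
Power = Φ(1.08) = 0.860.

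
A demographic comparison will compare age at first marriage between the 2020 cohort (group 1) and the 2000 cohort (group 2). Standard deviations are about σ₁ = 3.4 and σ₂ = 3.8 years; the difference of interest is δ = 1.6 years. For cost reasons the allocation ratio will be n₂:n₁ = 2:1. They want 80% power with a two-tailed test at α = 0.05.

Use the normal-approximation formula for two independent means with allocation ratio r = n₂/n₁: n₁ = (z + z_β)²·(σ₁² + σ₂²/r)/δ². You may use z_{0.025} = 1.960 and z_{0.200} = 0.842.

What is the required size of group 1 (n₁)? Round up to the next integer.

n₁ = 58

n₁ = (z_{α/2} + z_β)² · (σ₁² + σ₂²/r) / δ²
   = (1.960 + 0.842)² · (3.4² + 3.8²/2) / 1.6²
   = 7.8512 · (11.56 + 7.22) / 2.56
   = 7.8512 · 18.78 / 2.56
   = 57.60
Round up → n₁ = 58; n₂ = r·n₁ = 2 × 58 = 116.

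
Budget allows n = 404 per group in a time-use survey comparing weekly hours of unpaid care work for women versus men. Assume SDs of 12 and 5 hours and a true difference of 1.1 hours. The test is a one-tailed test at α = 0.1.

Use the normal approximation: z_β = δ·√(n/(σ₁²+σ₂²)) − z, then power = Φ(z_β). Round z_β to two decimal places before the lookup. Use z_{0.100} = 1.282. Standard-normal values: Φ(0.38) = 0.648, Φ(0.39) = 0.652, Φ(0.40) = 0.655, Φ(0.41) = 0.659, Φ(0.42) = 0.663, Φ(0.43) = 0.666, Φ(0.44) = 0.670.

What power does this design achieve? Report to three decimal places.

z_β = δ·√(n/(σ₁²+σ₂²)) − z_α
    = 1.1 · √(404/169) − 1.282
    = 1.1 · 1.54613 − 1.282
    = 1.7007 − 1.282 = 0.4187 → 0.42
Power = Φ(0.42) = 0.663.

Power ≈ 0.663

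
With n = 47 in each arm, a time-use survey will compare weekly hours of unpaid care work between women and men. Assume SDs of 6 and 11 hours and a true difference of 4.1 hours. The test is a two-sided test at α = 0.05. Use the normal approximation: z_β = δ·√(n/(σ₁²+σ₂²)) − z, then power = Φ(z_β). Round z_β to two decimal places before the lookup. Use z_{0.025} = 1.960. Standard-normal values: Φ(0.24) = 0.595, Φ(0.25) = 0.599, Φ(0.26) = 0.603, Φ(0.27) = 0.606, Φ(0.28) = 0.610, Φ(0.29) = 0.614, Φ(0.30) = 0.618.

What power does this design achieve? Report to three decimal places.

Power ≈ 0.610

z_β = δ·√(n/(σ₁²+σ₂²)) − z_{α/2}
    = 4.1 · √(47/157) − 1.960
    = 4.1 · 0.54714 − 1.960
    = 2.2433 − 1.960 = 0.2833 → 0.28
Power = Φ(0.28) = 0.610.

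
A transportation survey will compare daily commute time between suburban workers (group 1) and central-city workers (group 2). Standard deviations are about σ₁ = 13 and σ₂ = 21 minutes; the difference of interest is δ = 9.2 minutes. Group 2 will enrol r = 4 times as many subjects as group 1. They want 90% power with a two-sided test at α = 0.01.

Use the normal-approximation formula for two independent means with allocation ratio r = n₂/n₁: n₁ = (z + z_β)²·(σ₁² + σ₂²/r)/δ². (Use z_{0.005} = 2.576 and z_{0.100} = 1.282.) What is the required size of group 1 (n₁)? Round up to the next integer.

n₁ = (z_{α/2} + z_β)² · (σ₁² + σ₂²/r) / δ²
   = (2.576 + 1.282)² · (13² + 21²/4) / 9.2²
   = 14.8842 · (169 + 110.25) / 84.64
   = 14.8842 · 279.25 / 84.64
   = 49.11
Round up → n₁ = 50; n₂ = r·n₁ = 4 × 50 = 200.

n₁ = 50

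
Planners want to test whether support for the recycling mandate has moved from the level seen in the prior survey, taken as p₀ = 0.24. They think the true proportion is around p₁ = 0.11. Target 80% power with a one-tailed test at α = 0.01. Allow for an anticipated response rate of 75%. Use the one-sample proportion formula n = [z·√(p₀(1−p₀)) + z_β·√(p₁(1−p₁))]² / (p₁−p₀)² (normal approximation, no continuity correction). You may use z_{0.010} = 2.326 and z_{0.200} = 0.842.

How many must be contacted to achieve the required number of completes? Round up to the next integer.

n = 125

n = [z_α·√(p₀q₀) + z_β·√(p₁q₁)]² / (p₁ − p₀)²
  = [2.326·√(0.24·0.76) + 0.842·√(0.11·0.89)]² / (-0.13)²
  = [2.326·0.4271 + 0.842·0.3129]² / 0.0169
  = [1.2568]² / 0.0169
  = 93.47
Adjust for 75% response: 93.47 / 0.75 = 124.63.
Round up → n = 125.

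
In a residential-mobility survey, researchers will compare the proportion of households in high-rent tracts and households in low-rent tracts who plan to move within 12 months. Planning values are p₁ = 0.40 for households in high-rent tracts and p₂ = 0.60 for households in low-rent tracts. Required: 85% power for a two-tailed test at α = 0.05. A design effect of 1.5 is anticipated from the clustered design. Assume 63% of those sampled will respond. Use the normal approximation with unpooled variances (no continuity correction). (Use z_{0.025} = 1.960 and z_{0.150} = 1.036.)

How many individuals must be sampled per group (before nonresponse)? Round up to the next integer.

n = 257 per group

n = (z_{α/2} + z_β)² · [p₁(1−p₁) + p₂(1−p₂)] / (p₁ − p₂)²
  = (1.960 + 1.036)² · (0.40·0.60 + 0.60·0.40) / (-0.20)²
  = (2.996)² · (0.2400 + 0.2400) / 0.0400
  = 8.9760 · 0.4800 / 0.0400
  = 107.71
Design effect: 1.5 × 107.71 = 161.57.
Adjust for 63% response: 161.57 / 0.63 = 256.46.
Round up → n = 257 per group.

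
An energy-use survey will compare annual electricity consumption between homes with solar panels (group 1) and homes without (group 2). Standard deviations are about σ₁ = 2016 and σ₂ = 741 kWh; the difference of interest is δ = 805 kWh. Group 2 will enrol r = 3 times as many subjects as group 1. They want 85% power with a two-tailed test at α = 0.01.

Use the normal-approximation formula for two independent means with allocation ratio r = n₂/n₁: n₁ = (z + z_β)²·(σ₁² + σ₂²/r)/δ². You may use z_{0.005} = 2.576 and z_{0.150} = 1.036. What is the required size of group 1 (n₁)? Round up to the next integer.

n₁ = 86

n₁ = (z_{α/2} + z_β)² · (σ₁² + σ₂²/r) / δ²
   = (2.576 + 1.036)² · (2016² + 741²/3) / 805²
   = 13.0465 · (4064256 + 183027) / 648025
   = 13.0465 · 4247283 / 648025
   = 85.51
Round up → n₁ = 86; n₂ = r·n₁ = 3 × 86 = 258.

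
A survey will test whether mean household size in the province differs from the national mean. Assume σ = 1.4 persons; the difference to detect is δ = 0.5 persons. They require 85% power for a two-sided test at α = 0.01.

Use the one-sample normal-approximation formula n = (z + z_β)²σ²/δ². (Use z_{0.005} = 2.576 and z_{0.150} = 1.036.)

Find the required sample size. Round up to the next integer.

n = 103

n = (z_{α/2} + z_β)² · σ² / δ²
  = (2.576 + 1.036)² · 1.4² / 0.5²
  = 13.0465 · 1.96 / 0.25
  = 102.28
Round up → n = 103.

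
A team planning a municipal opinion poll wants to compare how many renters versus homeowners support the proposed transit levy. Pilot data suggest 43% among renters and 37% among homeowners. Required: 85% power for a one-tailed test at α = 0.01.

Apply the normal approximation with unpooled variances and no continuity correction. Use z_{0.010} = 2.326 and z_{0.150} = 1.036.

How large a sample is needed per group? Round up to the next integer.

n = (z_α + z_β)² · [p₁(1−p₁) + p₂(1−p₂)] / (p₁ − p₂)²
  = (2.326 + 1.036)² · (0.43·0.57 + 0.37·0.63) / (0.06)²
  = (3.362)² · (0.2451 + 0.2331) / 0.0036
  = 11.3030 · 0.4782 / 0.0036
  = 1501.42
Round up → n = 1502 per group.

n = 1502 per group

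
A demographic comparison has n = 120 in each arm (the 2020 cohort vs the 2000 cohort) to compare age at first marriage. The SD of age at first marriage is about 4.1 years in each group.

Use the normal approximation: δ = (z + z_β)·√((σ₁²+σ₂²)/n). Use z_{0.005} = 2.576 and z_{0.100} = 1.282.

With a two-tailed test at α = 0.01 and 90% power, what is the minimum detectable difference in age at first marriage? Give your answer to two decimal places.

δ = (z_{α/2} + z_β) · √((σ₁²+σ₂²)/n)
  = (2.576 + 1.282) · √(33.62/120)
  = 3.858 · √0.28017
  = 3.858 · 0.5293
  = 2.0421

Minimum detectable difference ≈ 2.04 years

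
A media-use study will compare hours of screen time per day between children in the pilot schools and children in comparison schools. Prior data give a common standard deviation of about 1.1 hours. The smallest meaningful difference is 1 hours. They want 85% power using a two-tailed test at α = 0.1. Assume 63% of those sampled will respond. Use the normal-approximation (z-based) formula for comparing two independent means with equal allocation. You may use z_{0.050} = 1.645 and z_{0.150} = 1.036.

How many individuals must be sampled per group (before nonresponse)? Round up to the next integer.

n = (z_{α/2} + z_β)² · (σ₁² + σ₂²) / δ²
  = (1.645 + 1.036)² · (2·1.1² = 2.42) / 1²
  = 7.1878 · 2.42 / 1
  = 17.39
Adjust for 63% response: 17.39 / 0.63 = 27.61.
Round up → n = 28 per group.

n = 28 per group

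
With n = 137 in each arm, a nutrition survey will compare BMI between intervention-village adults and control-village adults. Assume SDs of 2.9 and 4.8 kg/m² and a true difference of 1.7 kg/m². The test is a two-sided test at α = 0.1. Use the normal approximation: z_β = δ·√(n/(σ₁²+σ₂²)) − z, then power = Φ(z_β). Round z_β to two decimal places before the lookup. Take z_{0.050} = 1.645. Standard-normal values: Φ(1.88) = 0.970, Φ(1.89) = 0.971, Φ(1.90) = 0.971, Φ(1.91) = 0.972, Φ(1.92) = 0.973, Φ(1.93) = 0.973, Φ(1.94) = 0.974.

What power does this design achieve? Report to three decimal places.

Power ≈ 0.971

z_β = δ·√(n/(σ₁²+σ₂²)) − z_{α/2}
    = 1.7 · √(137/31.45) − 1.645
    = 1.7 · 2.08713 − 1.645
    = 3.5481 − 1.645 = 1.9031 → 1.90
Power = Φ(1.90) = 0.971.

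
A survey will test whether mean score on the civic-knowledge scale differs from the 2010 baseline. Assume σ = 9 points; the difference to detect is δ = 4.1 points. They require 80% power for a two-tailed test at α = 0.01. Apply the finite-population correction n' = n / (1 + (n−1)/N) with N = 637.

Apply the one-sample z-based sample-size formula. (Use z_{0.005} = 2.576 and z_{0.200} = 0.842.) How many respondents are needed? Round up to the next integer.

n = (z_{α/2} + z_β)² · σ² / δ²
  = (2.576 + 0.842)² · 9² / 4.1²
  = 11.6827 · 81 / 16.81
  = 56.29
Finite-population correction (N = 637): 56.29 / (1 + (56.29 − 1)/637) = 51.80.
Round up → n = 52.

n = 52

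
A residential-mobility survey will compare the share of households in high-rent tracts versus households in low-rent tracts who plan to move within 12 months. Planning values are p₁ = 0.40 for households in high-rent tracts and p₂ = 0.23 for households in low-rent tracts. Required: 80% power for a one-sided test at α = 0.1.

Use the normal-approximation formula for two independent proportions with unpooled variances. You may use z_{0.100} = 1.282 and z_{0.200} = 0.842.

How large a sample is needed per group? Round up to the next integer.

n = 66 per group

n = (z_α + z_β)² · [p₁(1−p₁) + p₂(1−p₂)] / (p₁ − p₂)²
  = (1.282 + 0.842)² · (0.40·0.60 + 0.23·0.77) / (0.17)²
  = (2.124)² · (0.2400 + 0.1771) / 0.0289
  = 4.5114 · 0.4171 / 0.0289
  = 65.11
Round up → n = 66 per group.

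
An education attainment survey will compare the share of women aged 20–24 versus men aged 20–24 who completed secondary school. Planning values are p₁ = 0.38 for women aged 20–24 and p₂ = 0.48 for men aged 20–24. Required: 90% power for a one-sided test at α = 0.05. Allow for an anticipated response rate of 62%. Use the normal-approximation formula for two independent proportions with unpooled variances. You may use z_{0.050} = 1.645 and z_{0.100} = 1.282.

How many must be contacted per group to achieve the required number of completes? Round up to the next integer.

n = (z_α + z_β)² · [p₁(1−p₁) + p₂(1−p₂)] / (p₁ − p₂)²
  = (1.645 + 1.282)² · (0.38·0.62 + 0.48·0.52) / (-0.10)²
  = (2.927)² · (0.2356 + 0.2496) / 0.0100
  = 8.5673 · 0.4852 / 0.0100
  = 415.69
Adjust for 62% response: 415.69 / 0.62 = 670.46.
Round up → n = 671 per group.

n = 671 per group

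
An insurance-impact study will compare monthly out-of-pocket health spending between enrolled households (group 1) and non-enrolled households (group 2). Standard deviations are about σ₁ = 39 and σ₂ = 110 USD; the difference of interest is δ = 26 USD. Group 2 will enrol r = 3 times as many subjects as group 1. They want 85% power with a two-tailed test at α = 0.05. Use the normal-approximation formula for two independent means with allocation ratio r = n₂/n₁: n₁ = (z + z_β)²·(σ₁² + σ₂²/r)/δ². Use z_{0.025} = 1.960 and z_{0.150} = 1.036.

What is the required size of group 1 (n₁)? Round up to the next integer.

n₁ = (z_{α/2} + z_β)² · (σ₁² + σ₂²/r) / δ²
   = (1.960 + 1.036)² · (39² + 110²/3) / 26²
   = 8.9760 · (1521 + 4033.3) / 676
   = 8.9760 · 5554.3 / 676
   = 73.75
Round up → n₁ = 74; n₂ = r·n₁ = 3 × 74 = 222.

n₁ = 74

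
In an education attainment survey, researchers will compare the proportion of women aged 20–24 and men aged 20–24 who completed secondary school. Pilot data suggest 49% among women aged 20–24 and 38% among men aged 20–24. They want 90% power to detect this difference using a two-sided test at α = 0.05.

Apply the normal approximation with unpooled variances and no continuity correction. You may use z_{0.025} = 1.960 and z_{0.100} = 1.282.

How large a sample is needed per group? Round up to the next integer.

n = 422 per group

n = (z_{α/2} + z_β)² · [p₁(1−p₁) + p₂(1−p₂)] / (p₁ − p₂)²
  = (1.960 + 1.282)² · (0.49·0.51 + 0.38·0.62) / (0.11)²
  = (3.242)² · (0.2499 + 0.2356) / 0.0121
  = 10.5106 · 0.4855 / 0.0121
  = 421.73
Round up → n = 422 per group.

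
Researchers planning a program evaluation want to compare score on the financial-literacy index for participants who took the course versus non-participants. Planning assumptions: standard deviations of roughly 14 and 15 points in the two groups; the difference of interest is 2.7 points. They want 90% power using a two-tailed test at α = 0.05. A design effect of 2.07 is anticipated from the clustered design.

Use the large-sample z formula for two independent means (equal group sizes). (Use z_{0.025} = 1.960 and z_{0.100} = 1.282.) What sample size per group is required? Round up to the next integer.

n = (z_{α/2} + z_β)² · (σ₁² + σ₂²) / δ²
  = (1.960 + 1.282)² · (14² + 15² = 421) / 2.7²
  = 10.5106 · 421 / 7.29
  = 606.99
Design effect: 2.07 × 606.99 = 1256.47.
Round up → n = 1257 per group.

n = 1257 per group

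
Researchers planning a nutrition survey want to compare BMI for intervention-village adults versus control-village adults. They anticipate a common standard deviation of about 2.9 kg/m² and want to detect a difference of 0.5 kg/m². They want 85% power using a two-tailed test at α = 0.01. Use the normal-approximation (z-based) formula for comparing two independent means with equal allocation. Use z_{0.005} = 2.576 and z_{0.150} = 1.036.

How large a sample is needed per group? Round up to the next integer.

n = (z_{α/2} + z_β)² · (σ₁² + σ₂²) / δ²
  = (2.576 + 1.036)² · (2·2.9² = 16.82) / 0.5²
  = 13.0465 · 16.82 / 0.25
  = 877.77
Round up → n = 878 per group.

n = 878 per group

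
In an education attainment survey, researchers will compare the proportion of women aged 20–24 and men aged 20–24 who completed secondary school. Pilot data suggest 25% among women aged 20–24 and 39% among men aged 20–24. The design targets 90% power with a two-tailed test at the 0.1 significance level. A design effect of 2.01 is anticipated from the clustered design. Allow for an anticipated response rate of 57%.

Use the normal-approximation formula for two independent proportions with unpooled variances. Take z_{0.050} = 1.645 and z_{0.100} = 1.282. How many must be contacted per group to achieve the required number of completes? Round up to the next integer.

n = (z_{α/2} + z_β)² · [p₁(1−p₁) + p₂(1−p₂)] / (p₁ − p₂)²
  = (1.645 + 1.282)² · (0.25·0.75 + 0.39·0.61) / (-0.14)²
  = (2.927)² · (0.1875 + 0.2379) / 0.0196
  = 8.5673 · 0.4254 / 0.0196
  = 185.95
Design effect: 2.01 × 185.95 = 373.75.
Adjust for 57% response: 373.75 / 0.57 = 655.70.
Round up → n = 656 per group.

n = 656 per group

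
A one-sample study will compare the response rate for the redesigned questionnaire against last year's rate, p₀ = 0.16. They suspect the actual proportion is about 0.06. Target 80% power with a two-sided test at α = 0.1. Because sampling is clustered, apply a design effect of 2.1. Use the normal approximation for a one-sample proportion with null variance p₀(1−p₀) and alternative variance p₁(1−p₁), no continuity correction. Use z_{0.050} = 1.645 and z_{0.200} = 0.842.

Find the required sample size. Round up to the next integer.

n = 136

n = [z_{α/2}·√(p₀q₀) + z_β·√(p₁q₁)]² / (p₁ − p₀)²
  = [1.645·√(0.16·0.84) + 0.842·√(0.06·0.94)]² / (-0.10)²
  = [1.645·0.3666 + 0.842·0.2375]² / 0.0100
  = [0.8030]² / 0.0100
  = 64.49
Design effect: 2.1 × 64.49 = 135.42.
Round up → n = 136.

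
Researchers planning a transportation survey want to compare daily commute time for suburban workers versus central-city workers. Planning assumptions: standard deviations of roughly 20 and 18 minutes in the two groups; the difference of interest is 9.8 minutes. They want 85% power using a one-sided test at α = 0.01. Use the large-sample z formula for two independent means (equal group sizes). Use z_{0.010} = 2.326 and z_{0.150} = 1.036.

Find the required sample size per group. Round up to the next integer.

n = (z_α + z_β)² · (σ₁² + σ₂²) / δ²
  = (2.326 + 1.036)² · (20² + 18² = 724) / 9.8²
  = 11.3030 · 724 / 96.04
  = 85.21
Round up → n = 86 per group.

n = 86 per group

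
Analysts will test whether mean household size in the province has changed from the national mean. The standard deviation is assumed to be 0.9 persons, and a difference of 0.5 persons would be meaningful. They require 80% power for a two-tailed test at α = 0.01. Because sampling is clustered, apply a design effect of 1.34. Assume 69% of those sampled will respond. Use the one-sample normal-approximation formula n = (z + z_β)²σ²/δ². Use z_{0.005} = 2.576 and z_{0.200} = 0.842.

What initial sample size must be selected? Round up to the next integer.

n = 74

n = (z_{α/2} + z_β)² · σ² / δ²
  = (2.576 + 0.842)² · 0.9² / 0.5²
  = 11.6827 · 0.81 / 0.25
  = 37.85
Design effect: 1.34 × 37.85 = 50.72.
Adjust for 69% response: 50.72 / 0.69 = 73.51.
Round up → n = 74.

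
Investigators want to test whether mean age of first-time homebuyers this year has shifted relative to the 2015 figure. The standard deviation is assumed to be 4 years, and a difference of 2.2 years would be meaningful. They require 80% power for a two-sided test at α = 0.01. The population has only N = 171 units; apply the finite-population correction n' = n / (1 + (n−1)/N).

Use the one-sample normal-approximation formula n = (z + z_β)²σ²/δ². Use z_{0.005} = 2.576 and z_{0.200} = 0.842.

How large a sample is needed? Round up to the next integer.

n = (z_{α/2} + z_β)² · σ² / δ²
  = (2.576 + 0.842)² · 4² / 2.2²
  = 11.6827 · 16 / 4.84
  = 38.62
Finite-population correction (N = 171): 38.62 / (1 + (38.62 − 1)/171) = 31.66.
Round up → n = 32.

n = 32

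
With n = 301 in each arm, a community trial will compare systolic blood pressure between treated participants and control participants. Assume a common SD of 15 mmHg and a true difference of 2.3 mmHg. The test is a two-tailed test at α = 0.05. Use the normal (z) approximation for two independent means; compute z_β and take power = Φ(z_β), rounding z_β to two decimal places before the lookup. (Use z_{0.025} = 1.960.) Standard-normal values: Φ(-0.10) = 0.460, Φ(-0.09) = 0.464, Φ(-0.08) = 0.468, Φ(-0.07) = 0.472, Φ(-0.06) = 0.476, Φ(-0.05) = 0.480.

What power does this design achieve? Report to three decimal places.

Power ≈ 0.468

z_β = δ·√(n/(σ₁²+σ₂²)) − z_{α/2}
    = 2.3 · √(301/450) − 1.960
    = 2.3 · 0.81786 − 1.960
    = 1.8811 − 1.960 = -0.0789 → -0.08
Power = Φ(-0.08) = 0.468.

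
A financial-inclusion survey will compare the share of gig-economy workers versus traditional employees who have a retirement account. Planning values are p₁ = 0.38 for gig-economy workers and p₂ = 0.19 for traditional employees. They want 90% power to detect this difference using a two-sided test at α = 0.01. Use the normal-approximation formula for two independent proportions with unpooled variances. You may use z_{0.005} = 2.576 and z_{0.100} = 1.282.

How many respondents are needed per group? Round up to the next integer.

n = (z_{α/2} + z_β)² · [p₁(1−p₁) + p₂(1−p₂)] / (p₁ − p₂)²
  = (2.576 + 1.282)² · (0.38·0.62 + 0.19·0.81) / (0.19)²
  = (3.858)² · (0.2356 + 0.1539) / 0.0361
  = 14.8842 · 0.3895 / 0.0361
  = 160.59
Round up → n = 161 per group.

n = 161 per group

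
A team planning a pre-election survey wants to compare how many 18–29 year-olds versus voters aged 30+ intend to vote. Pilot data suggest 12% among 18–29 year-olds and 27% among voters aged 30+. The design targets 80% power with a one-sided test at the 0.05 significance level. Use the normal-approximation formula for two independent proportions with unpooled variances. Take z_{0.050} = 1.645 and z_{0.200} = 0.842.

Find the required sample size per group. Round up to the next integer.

n = 84 per group

n = (z_α + z_β)² · [p₁(1−p₁) + p₂(1−p₂)] / (p₁ − p₂)²
  = (1.645 + 0.842)² · (0.12·0.88 + 0.27·0.73) / (-0.15)²
  = (2.487)² · (0.1056 + 0.1971) / 0.0225
  = 6.1852 · 0.3027 / 0.0225
  = 83.21
Round up → n = 84 per group.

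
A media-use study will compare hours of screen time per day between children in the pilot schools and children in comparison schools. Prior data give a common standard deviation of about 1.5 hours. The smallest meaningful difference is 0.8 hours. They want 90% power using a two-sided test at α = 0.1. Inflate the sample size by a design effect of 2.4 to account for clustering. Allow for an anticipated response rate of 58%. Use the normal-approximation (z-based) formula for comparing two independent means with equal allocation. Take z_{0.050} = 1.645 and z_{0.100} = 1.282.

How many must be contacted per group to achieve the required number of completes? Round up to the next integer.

n = 250 per group

n = (z_{α/2} + z_β)² · (σ₁² + σ₂²) / δ²
  = (1.645 + 1.282)² · (2·1.5² = 4.5) / 0.8²
  = 8.5673 · 4.5 / 0.64
  = 60.24
Design effect: 2.4 × 60.24 = 144.57.
Adjust for 58% response: 144.57 / 0.58 = 249.26.
Round up → n = 250 per group.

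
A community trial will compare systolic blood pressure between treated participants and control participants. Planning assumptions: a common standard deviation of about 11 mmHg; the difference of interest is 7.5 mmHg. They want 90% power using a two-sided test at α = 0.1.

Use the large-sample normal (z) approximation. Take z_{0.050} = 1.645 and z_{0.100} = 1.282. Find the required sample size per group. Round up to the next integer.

n = 37 per group

n = (z_{α/2} + z_β)² · (σ₁² + σ₂²) / δ²
  = (1.645 + 1.282)² · (2·11² = 242) / 7.5²
  = 8.5673 · 242 / 56.25
  = 36.86
Round up → n = 37 per group.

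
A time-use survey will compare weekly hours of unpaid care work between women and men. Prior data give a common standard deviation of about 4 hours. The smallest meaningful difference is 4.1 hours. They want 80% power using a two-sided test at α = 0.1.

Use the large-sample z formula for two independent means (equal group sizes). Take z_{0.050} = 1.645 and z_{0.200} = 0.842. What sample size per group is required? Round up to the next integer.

n = (z_{α/2} + z_β)² · (σ₁² + σ₂²) / δ²
  = (1.645 + 0.842)² · (2·4² = 32) / 4.1²
  = 6.1852 · 32 / 16.81
  = 11.77
Round up → n = 12 per group.

n = 12 per group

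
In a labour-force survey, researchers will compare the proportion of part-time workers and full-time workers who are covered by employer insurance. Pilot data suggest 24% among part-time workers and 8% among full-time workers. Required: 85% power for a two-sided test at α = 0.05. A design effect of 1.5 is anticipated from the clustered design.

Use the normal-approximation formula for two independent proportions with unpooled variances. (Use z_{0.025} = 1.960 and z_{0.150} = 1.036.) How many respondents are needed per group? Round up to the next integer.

n = 135 per group

n = (z_{α/2} + z_β)² · [p₁(1−p₁) + p₂(1−p₂)] / (p₁ − p₂)²
  = (1.960 + 1.036)² · (0.24·0.76 + 0.08·0.92) / (0.16)²
  = (2.996)² · (0.1824 + 0.0736) / 0.0256
  = 8.9760 · 0.2560 / 0.0256
  = 89.76
Design effect: 1.5 × 89.76 = 134.64.
Round up → n = 135 per group.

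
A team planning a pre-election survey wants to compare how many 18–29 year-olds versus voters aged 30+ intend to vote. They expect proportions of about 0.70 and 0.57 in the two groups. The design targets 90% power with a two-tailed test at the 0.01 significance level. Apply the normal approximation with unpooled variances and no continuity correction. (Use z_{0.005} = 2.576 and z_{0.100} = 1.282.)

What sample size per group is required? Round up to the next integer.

n = 401 per group

n = (z_{α/2} + z_β)² · [p₁(1−p₁) + p₂(1−p₂)] / (p₁ − p₂)²
  = (2.576 + 1.282)² · (0.70·0.30 + 0.57·0.43) / (0.13)²
  = (3.858)² · (0.2100 + 0.2451) / 0.0169
  = 14.8842 · 0.4551 / 0.0169
  = 400.82
Round up → n = 401 per group.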